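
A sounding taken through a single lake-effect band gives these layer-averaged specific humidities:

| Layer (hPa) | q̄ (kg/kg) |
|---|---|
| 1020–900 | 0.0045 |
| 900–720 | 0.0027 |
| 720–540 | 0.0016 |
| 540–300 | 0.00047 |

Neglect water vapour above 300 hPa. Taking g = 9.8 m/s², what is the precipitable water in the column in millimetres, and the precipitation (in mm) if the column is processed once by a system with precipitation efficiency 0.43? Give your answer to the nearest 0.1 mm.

PW ≈ 14.6 mm; precipitation ≈ 6.3 mm

Precipitable water is the column-integrated vapour mass per unit area: PW = (1/g) Σ q̄ Δp, with q in kg/kg and Δp in Pa (1 kg/m² of water = 1 mm).
Layer 1020–900 hPa: Δp = 120 hPa = 12000 Pa, q̄ = 0.0045 kg/kg → 0.0045 × 12000 / 9.8 = 5.51 mm
Layer 900–720 hPa: Δp = 180 hPa = 18000 Pa, q̄ = 0.0027 kg/kg → 0.0027 × 18000 / 9.8 = 4.96 mm
Layer 720–540 hPa: Δp = 180 hPa = 18000 Pa, q̄ = 0.0016 kg/kg → 0.0016 × 18000 / 9.8 = 2.94 mm
Layer 540–300 hPa: Δp = 240 hPa = 24000 Pa, q̄ = 0.00047 kg/kg → 0.00047 × 24000 / 9.8 = 1.15 mm
PW = 5.51 + 4.96 + 2.94 + 1.15 = 14.56 ≈ 14.6 mm.
Precipitation = ε × PW = 0.43 × 14.6 = 6.3 mm.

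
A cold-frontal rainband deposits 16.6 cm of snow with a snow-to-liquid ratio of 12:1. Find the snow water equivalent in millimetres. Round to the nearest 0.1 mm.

SWE = snow depth / ratio = 16.6 cm / 12 = 1.383 cm = 13.8 mm.

SWE ≈ 13.8 mm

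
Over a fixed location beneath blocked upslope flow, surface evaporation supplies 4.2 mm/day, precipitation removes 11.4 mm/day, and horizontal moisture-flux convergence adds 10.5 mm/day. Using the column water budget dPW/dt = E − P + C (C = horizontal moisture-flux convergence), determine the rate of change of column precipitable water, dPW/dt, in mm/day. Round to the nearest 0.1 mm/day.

dPW/dt ≈ 3.3 mm/day

dPW/dt = E − P + C = 4.2 − 11.4 + (10.5) = 3.3 mm/day.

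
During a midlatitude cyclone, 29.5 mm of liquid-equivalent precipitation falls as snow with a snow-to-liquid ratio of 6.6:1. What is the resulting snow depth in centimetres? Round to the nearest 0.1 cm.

Snow depth = liquid × ratio = 29.5 mm × 6.6 = 194.7 mm = 19.5 cm.

snow depth ≈ 19.5 cm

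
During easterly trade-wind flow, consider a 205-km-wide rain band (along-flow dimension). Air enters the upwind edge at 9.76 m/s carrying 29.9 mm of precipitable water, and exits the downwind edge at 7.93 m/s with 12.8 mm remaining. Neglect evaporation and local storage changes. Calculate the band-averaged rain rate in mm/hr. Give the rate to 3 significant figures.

Column moisture flux per unit crosswind length is F = V × PW.
Inflow: F_in = 9.76 × 29.9 = 291.824 mm·m/s
Outflow: F_out = 7.93 × 12.8 = 101.504 mm·m/s
Steady-state rate R = (F_in − F_out)/L = (291.824 − 101.504) / 205000 m = 9.284e-04 mm/s.
R = 9.284e-04 × 3600 = 3.34 mm/hr.

R ≈ 3.34 mm/hr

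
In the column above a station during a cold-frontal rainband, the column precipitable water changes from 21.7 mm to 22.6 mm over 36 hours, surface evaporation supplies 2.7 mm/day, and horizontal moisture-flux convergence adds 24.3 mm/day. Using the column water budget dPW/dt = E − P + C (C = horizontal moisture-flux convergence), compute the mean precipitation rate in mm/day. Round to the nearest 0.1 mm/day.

dPW/dt = (22.6 − 21.7) mm / (36/24 day) = +0.600 mm/day.
P = E + C − dPW/dt = 2.7 + (24.3) − (+0.600) = 26.4 mm/day.

P ≈ 26.4 mm/day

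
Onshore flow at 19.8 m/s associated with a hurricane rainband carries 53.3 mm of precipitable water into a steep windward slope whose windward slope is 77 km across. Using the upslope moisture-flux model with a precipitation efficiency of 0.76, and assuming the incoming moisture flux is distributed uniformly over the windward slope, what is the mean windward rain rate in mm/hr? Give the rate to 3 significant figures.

Incoming column moisture flux per unit ridge length: F = V × PW = 19.8 × 53.3 = 1055.34 mm·m/s.
Spread over the 77 km slope with efficiency ε = 0.76: R = ε·F/W = 0.76 × 1055.34 / 77000 m = 1.042e-02 mm/s.
R = 1.042e-02 × 3600 = 37.5 mm/hr.

R ≈ 37.5 mm/hr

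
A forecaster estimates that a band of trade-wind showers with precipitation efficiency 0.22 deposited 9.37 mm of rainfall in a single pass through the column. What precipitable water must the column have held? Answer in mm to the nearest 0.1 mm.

PW = rainfall / ε = 9.37 / 0.22 = 42.6 mm.

PW ≈ 42.6 mm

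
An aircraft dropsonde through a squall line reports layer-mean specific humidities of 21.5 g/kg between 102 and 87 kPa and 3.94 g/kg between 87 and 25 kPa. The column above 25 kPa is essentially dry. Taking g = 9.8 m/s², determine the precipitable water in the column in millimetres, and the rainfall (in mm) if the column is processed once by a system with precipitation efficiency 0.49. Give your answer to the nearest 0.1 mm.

PW ≈ 57.8 mm; rainfall ≈ 28.3 mm

Precipitable water is the column-integrated vapour mass per unit area: PW = (1/g) Σ q̄ Δp, with q in kg/kg and Δp in Pa (1 kg/m² of water = 1 mm).
Layer 102–87 kPa: Δp = 150 hPa = 15000 Pa, q̄ = 0.0215 kg/kg → 0.0215 × 15000 / 9.8 = 32.91 mm
Layer 87–25 kPa: Δp = 620 hPa = 62000 Pa, q̄ = 0.00394 kg/kg → 0.00394 × 62000 / 9.8 = 24.93 mm
PW = 32.91 + 24.93 = 57.84 ≈ 57.8 mm.
Rainfall = ε × PW = 0.49 × 57.8 = 28.3 mm.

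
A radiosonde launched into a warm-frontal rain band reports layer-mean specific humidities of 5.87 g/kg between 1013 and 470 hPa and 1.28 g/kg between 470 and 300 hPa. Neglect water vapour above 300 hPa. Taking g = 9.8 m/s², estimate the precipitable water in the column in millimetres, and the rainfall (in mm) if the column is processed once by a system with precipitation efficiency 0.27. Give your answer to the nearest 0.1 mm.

PW ≈ 34.7 mm; rainfall ≈ 9.4 mm

Precipitable water is the column-integrated vapour mass per unit area: PW = (1/g) Σ q̄ Δp, with q in kg/kg and Δp in Pa (1 kg/m² of water = 1 mm).
Layer 1013–470 hPa: Δp = 543 hPa = 54300 Pa, q̄ = 0.00587 kg/kg → 0.00587 × 54300 / 9.8 = 32.52 mm
Layer 470–300 hPa: Δp = 170 hPa = 17000 Pa, q̄ = 0.00128 kg/kg → 0.00128 × 17000 / 9.8 = 2.22 mm
PW = 32.52 + 2.22 = 34.74 ≈ 34.7 mm.
Rainfall = ε × PW = 0.27 × 34.7 = 9.4 mm.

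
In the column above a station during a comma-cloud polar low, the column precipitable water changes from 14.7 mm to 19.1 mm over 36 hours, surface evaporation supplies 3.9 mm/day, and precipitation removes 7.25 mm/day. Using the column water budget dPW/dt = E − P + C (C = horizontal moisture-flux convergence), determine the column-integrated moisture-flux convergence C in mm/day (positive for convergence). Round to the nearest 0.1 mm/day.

dPW/dt = (19.1 − 14.7) mm / (36/24 day) = +2.933 mm/day.
C = dPW/dt − E + P = (+2.933) − 3.9 + 7.25 = 6.3 mm/day.

C ≈ 6.3 mm/day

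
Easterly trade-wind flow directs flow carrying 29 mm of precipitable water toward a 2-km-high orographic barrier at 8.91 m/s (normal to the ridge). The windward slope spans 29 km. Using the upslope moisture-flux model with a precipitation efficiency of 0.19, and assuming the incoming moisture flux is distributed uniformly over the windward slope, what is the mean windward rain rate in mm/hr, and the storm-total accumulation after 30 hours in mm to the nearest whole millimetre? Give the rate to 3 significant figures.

R ≈ 6.09 mm/hr; total ≈ 183 mm

Incoming column moisture flux per unit ridge length: F = V × PW = 8.91 × 29 = 258.39 mm·m/s.
Spread over the 29 km slope with efficiency ε = 0.19: R = ε·F/W = 0.19 × 258.39 / 29000 m = 1.693e-03 mm/s.
R = 1.693e-03 × 3600 = 6.09 mm/hr.
Over 30 h: total = 6.09 × 30 = 182.7 ≈ 183 mm.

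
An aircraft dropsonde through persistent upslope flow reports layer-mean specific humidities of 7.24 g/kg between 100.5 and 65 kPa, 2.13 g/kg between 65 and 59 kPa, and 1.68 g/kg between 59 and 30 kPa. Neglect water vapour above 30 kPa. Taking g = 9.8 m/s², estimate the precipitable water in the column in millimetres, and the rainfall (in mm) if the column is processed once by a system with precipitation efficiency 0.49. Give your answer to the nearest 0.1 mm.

PW ≈ 32.5 mm; rainfall ≈ 15.9 mm

Precipitable water is the column-integrated vapour mass per unit area: PW = (1/g) Σ q̄ Δp, with q in kg/kg and Δp in Pa (1 kg/m² of water = 1 mm).
Layer 100.5–65 kPa: Δp = 355 hPa = 35500 Pa, q̄ = 0.00724 kg/kg → 0.00724 × 35500 / 9.8 = 26.23 mm
Layer 65–59 kPa: Δp = 60 hPa = 6000 Pa, q̄ = 0.00213 kg/kg → 0.00213 × 6000 / 9.8 = 1.30 mm
Layer 59–30 kPa: Δp = 290 hPa = 29000 Pa, q̄ = 0.00168 kg/kg → 0.00168 × 29000 / 9.8 = 4.97 mm
PW = 26.23 + 1.30 + 4.97 = 32.50 ≈ 32.5 mm.
Rainfall = ε × PW = 0.49 × 32.5 = 15.9 mm.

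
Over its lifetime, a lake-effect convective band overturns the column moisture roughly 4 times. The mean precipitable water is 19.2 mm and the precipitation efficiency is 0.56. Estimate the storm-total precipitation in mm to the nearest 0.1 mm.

Each cycle deposits ε × PW = 0.56 × 19.2 = 10.752 mm.
Over 4 cycles: 4 × 10.752 = 43.0 mm.

precipitation ≈ 43.0 mm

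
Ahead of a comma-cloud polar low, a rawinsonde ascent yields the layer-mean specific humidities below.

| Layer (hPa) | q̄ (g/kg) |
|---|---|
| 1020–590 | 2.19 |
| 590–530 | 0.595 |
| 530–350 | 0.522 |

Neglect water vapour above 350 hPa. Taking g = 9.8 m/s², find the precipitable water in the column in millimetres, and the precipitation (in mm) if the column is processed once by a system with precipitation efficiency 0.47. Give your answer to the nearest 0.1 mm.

Precipitable water is the column-integrated vapour mass per unit area: PW = (1/g) Σ q̄ Δp, with q in kg/kg and Δp in Pa (1 kg/m² of water = 1 mm).
Layer 1020–590 hPa: Δp = 430 hPa = 43000 Pa, q̄ = 0.00219 kg/kg → 0.00219 × 43000 / 9.8 = 9.61 mm
Layer 590–530 hPa: Δp = 60 hPa = 6000 Pa, q̄ = 0.000595 kg/kg → 0.000595 × 6000 / 9.8 = 0.36 mm
Layer 530–350 hPa: Δp = 180 hPa = 18000 Pa, q̄ = 0.000522 kg/kg → 0.000522 × 18000 / 9.8 = 0.96 mm
PW = 9.61 + 0.36 + 0.96 = 10.93 ≈ 10.9 mm.
Precipitation = ε × PW = 0.47 × 10.9 = 5.1 mm.

PW ≈ 10.9 mm; precipitation ≈ 5.1 mm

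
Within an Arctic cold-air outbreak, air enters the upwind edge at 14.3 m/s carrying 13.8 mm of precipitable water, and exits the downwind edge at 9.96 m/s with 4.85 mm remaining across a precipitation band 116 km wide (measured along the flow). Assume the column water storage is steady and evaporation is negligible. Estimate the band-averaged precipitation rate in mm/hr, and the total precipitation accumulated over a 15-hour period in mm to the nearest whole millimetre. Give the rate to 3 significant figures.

R ≈ 4.63 mm/hr; total ≈ 69 mm

Column moisture flux per unit crosswind length is F = V × PW.
Inflow: F_in = 14.3 × 13.8 = 197.34 mm·m/s
Outflow: F_out = 9.96 × 4.85 = 48.306 mm·m/s
Steady-state rate R = (F_in − F_out)/L = (197.34 − 48.306) / 116000 m = 1.285e-03 mm/s.
R = 1.285e-03 × 3600 = 4.63 mm/hr.
Over 15 h: total = 4.63 × 15 = 69.45 ≈ 69 mm.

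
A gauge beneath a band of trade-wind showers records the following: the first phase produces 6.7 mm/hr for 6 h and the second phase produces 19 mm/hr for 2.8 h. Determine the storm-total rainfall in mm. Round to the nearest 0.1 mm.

total ≈ 93.4 mm

Total = Σ Rᵢ Δtᵢ = 6.7 × 6 + 19 × 2.8
      = 40.2 + 53.2 = 93.4 mm.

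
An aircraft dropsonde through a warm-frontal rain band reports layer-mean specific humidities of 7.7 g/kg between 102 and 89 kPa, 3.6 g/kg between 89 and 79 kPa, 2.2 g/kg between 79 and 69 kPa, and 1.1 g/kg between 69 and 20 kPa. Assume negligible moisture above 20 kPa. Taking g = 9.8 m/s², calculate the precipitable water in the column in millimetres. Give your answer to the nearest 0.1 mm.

Precipitable water is the column-integrated vapour mass per unit area: PW = (1/g) Σ q̄ Δp, with q in kg/kg and Δp in Pa (1 kg/m² of water = 1 mm).
Layer 102–89 kPa: Δp = 130 hPa = 13000 Pa, q̄ = 0.0077 kg/kg → 0.0077 × 13000 / 9.8 = 10.21 mm
Layer 89–79 kPa: Δp = 100 hPa = 10000 Pa, q̄ = 0.0036 kg/kg → 0.0036 × 10000 / 9.8 = 3.67 mm
Layer 79–69 kPa: Δp = 100 hPa = 10000 Pa, q̄ = 0.0022 kg/kg → 0.0022 × 10000 / 9.8 = 2.24 mm
Layer 69–20 kPa: Δp = 490 hPa = 49000 Pa, q̄ = 0.0011 kg/kg → 0.0011 × 49000 / 9.8 = 5.50 mm
PW = 10.21 + 3.67 + 2.24 + 5.50 = 21.62 ≈ 21.6 mm.

PW ≈ 21.6 mm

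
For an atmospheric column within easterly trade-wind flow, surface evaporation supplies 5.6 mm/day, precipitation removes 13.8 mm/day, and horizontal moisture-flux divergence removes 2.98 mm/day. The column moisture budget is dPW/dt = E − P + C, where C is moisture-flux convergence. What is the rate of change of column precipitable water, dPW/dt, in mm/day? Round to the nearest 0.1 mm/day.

dPW/dt ≈ -11.2 mm/day

dPW/dt = E − P + C = 5.6 − 13.8 + (-2.98) = -11.2 mm/day.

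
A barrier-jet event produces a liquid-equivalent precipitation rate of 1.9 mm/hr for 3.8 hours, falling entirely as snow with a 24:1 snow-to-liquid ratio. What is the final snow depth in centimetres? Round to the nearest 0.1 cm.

snow depth ≈ 17.3 cm

Liquid-equivalent depth = 1.9 × 3.8 = 7.22 mm.
Snow depth = 7.22 mm × 24 = 173.28 mm = 17.3 cm.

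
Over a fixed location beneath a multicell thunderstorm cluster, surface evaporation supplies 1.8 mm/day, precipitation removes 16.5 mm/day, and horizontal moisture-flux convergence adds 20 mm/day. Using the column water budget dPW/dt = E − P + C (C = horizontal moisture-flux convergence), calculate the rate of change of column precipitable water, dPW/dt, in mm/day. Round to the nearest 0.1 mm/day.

dPW/dt ≈ 5.3 mm/day

dPW/dt = E − P + C = 1.8 − 16.5 + (20) = 5.3 mm/day.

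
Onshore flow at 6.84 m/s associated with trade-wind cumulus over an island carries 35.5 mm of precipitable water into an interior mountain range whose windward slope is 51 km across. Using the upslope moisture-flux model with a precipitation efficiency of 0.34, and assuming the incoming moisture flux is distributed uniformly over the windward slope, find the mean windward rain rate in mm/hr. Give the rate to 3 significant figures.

R ≈ 5.83 mm/hr

Incoming column moisture flux per unit ridge length: F = V × PW = 6.84 × 35.5 = 242.82 mm·m/s.
Spread over the 51 km slope with efficiency ε = 0.34: R = ε·F/W = 0.34 × 242.82 / 51000 m = 1.619e-03 mm/s.
R = 1.619e-03 × 3600 = 5.83 mm/hr.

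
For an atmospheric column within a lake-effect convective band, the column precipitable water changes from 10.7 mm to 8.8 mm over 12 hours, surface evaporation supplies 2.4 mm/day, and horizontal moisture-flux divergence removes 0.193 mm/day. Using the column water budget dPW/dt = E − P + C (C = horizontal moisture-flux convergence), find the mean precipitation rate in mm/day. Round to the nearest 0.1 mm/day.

P ≈ 6.0 mm/day

dPW/dt = (8.8 − 10.7) mm / (12/24 day) = -3.800 mm/day.
P = E + C − dPW/dt = 2.4 + (-0.193) − (-3.800) = 6.0 mm/day.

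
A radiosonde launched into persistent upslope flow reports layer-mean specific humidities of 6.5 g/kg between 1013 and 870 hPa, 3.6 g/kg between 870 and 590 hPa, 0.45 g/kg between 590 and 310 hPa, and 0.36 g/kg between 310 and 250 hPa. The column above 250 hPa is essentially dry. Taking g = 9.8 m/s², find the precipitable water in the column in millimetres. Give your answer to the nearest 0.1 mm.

PW ≈ 21.3 mm

Precipitable water is the column-integrated vapour mass per unit area: PW = (1/g) Σ q̄ Δp, with q in kg/kg and Δp in Pa (1 kg/m² of water = 1 mm).
Layer 1013–870 hPa: Δp = 143 hPa = 14300 Pa, q̄ = 0.0065 kg/kg → 0.0065 × 14300 / 9.8 = 9.48 mm
Layer 870–590 hPa: Δp = 280 hPa = 28000 Pa, q̄ = 0.0036 kg/kg → 0.0036 × 28000 / 9.8 = 10.29 mm
Layer 590–310 hPa: Δp = 280 hPa = 28000 Pa, q̄ = 0.00045 kg/kg → 0.00045 × 28000 / 9.8 = 1.29 mm
Layer 310–250 hPa: Δp = 60 hPa = 6000 Pa, q̄ = 0.00036 kg/kg → 0.00036 × 6000 / 9.8 = 0.22 mm
PW = 9.48 + 10.29 + 1.29 + 0.22 = 21.28 ≈ 21.3 mm.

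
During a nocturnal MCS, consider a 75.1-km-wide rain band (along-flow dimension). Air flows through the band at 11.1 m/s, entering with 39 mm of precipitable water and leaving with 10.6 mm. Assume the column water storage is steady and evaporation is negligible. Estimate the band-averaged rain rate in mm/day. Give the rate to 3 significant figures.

Column moisture flux per unit crosswind length is F = V × PW.
Inflow: F_in = 11.1 × 39 = 432.9 mm·m/s
Outflow: F_out = 11.1 × 10.6 = 117.66 mm·m/s
Steady-state rate R = (F_in − F_out)/L = (432.9 − 117.66) / 75100 m = 4.198e-03 mm/s.
R = 4.198e-03 × 3600 × 24 = 363 mm/day.

R ≈ 363 mm/day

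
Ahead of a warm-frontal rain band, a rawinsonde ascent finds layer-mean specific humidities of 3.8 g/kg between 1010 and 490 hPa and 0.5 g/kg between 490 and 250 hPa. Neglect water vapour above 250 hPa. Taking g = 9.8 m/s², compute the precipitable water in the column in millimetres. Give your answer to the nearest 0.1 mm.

Precipitable water is the column-integrated vapour mass per unit area: PW = (1/g) Σ q̄ Δp, with q in kg/kg and Δp in Pa (1 kg/m² of water = 1 mm).
Layer 1010–490 hPa: Δp = 520 hPa = 52000 Pa, q̄ = 0.0038 kg/kg → 0.0038 × 52000 / 9.8 = 20.16 mm
Layer 490–250 hPa: Δp = 240 hPa = 24000 Pa, q̄ = 0.0005 kg/kg → 0.0005 × 24000 / 9.8 = 1.22 mm
PW = 20.16 + 1.22 = 21.38 ≈ 21.4 mm.

PW ≈ 21.4 mm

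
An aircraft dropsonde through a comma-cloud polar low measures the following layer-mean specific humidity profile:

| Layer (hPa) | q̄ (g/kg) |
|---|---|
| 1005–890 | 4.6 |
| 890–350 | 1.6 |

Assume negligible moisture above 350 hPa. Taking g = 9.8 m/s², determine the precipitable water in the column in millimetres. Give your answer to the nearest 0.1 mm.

Precipitable water is the column-integrated vapour mass per unit area: PW = (1/g) Σ q̄ Δp, with q in kg/kg and Δp in Pa (1 kg/m² of water = 1 mm).
Layer 1005–890 hPa: Δp = 115 hPa = 11500 Pa, q̄ = 0.0046 kg/kg → 0.0046 × 11500 / 9.8 = 5.40 mm
Layer 890–350 hPa: Δp = 540 hPa = 54000 Pa, q̄ = 0.0016 kg/kg → 0.0016 × 54000 / 9.8 = 8.82 mm
PW = 5.40 + 8.82 = 14.22 ≈ 14.2 mm.

PW ≈ 14.2 mm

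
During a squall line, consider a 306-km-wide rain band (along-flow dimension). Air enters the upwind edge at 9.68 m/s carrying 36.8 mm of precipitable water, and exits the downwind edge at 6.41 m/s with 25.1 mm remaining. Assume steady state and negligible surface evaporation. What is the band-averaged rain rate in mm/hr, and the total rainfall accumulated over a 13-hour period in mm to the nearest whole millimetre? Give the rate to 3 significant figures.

Column moisture flux per unit crosswind length is F = V × PW.
Inflow: F_in = 9.68 × 36.8 = 356.224 mm·m/s
Outflow: F_out = 6.41 × 25.1 = 160.891 mm·m/s
Steady-state rate R = (F_in − F_out)/L = (356.224 − 160.891) / 306000 m = 6.383e-04 mm/s.
R = 6.383e-04 × 3600 = 2.30 mm/hr.
Over 13 h: total = 2.30 × 13 = 29.9 ≈ 30 mm.

R ≈ 2.30 mm/hr; total ≈ 30 mm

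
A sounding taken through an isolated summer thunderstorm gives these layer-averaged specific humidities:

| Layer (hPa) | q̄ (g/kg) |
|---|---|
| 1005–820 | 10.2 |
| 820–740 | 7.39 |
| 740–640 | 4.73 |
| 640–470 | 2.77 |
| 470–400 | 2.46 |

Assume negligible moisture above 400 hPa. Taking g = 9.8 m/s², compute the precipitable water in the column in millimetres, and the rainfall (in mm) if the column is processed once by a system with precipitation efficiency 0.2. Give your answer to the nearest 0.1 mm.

PW ≈ 36.7 mm; rainfall ≈ 7.3 mm

Precipitable water is the column-integrated vapour mass per unit area: PW = (1/g) Σ q̄ Δp, with q in kg/kg and Δp in Pa (1 kg/m² of water = 1 mm).
Layer 1005–820 hPa: Δp = 185 hPa = 18500 Pa, q̄ = 0.0102 kg/kg → 0.0102 × 18500 / 9.8 = 19.26 mm
Layer 820–740 hPa: Δp = 80 hPa = 8000 Pa, q̄ = 0.00739 kg/kg → 0.00739 × 8000 / 9.8 = 6.03 mm
Layer 740–640 hPa: Δp = 100 hPa = 10000 Pa, q̄ = 0.00473 kg/kg → 0.00473 × 10000 / 9.8 = 4.83 mm
Layer 640–470 hPa: Δp = 170 hPa = 17000 Pa, q̄ = 0.00277 kg/kg → 0.00277 × 17000 / 9.8 = 4.81 mm
Layer 470–400 hPa: Δp = 70 hPa = 7000 Pa, q̄ = 0.00246 kg/kg → 0.00246 × 7000 / 9.8 = 1.76 mm
PW = 19.26 + 6.03 + 4.83 + 4.81 + 1.76 = 36.69 ≈ 36.7 mm.
Rainfall = ε × PW = 0.2 × 36.7 = 7.3 mm.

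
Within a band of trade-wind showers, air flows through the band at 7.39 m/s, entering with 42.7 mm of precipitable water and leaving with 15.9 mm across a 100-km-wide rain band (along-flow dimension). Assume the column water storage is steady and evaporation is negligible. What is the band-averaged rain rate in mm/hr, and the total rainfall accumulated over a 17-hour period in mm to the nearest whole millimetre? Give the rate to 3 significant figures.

R ≈ 7.13 mm/hr; total ≈ 121 mm

Column moisture flux per unit crosswind length is F = V × PW.
Inflow: F_in = 7.39 × 42.7 = 315.553 mm·m/s
Outflow: F_out = 7.39 × 15.9 = 117.501 mm·m/s
Steady-state rate R = (F_in − F_out)/L = (315.553 − 117.501) / 100000 m = 1.981e-03 mm/s.
R = 1.981e-03 × 3600 = 7.13 mm/hr.
Over 17 h: total = 7.13 × 17 = 121.21 ≈ 121 mm.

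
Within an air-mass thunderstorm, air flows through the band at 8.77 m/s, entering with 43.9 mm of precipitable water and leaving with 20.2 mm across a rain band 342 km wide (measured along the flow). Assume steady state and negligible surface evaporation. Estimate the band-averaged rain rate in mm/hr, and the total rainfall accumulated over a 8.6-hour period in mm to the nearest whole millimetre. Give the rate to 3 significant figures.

R ≈ 2.19 mm/hr; total ≈ 19 mm

Column moisture flux per unit crosswind length is F = V × PW.
Inflow: F_in = 8.77 × 43.9 = 385.003 mm·m/s
Outflow: F_out = 8.77 × 20.2 = 177.154 mm·m/s
Steady-state rate R = (F_in − F_out)/L = (385.003 − 177.154) / 342000 m = 6.077e-04 mm/s.
R = 6.077e-04 × 3600 = 2.19 mm/hr.
Over 8.6 h: total = 2.19 × 8.6 = 18.834 ≈ 19 mm.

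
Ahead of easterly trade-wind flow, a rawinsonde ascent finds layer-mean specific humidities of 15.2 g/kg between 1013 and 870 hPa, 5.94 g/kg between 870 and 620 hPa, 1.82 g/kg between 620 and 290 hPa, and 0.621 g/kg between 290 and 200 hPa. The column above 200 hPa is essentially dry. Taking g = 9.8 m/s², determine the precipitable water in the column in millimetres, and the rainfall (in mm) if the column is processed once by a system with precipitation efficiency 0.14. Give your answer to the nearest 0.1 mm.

PW ≈ 44.0 mm; rainfall ≈ 6.2 mm

Precipitable water is the column-integrated vapour mass per unit area: PW = (1/g) Σ q̄ Δp, with q in kg/kg and Δp in Pa (1 kg/m² of water = 1 mm).
Layer 1013–870 hPa: Δp = 143 hPa = 14300 Pa, q̄ = 0.0152 kg/kg → 0.0152 × 14300 / 9.8 = 22.18 mm
Layer 870–620 hPa: Δp = 250 hPa = 25000 Pa, q̄ = 0.00594 kg/kg → 0.00594 × 25000 / 9.8 = 15.15 mm
Layer 620–290 hPa: Δp = 330 hPa = 33000 Pa, q̄ = 0.00182 kg/kg → 0.00182 × 33000 / 9.8 = 6.13 mm
Layer 290–200 hPa: Δp = 90 hPa = 9000 Pa, q̄ = 0.000621 kg/kg → 0.000621 × 9000 / 9.8 = 0.57 mm
PW = 22.18 + 15.15 + 6.13 + 0.57 = 44.03 ≈ 44.0 mm.
Rainfall = ε × PW = 0.14 × 44.0 = 6.2 mm.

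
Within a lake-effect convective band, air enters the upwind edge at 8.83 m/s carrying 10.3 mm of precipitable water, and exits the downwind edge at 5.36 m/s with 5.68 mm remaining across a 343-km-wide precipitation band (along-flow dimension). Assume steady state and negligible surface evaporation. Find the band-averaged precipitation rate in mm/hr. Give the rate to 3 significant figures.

Column moisture flux per unit crosswind length is F = V × PW.
Inflow: F_in = 8.83 × 10.3 = 90.949 mm·m/s
Outflow: F_out = 5.36 × 5.68 = 30.4448 mm·m/s
Steady-state rate R = (F_in − F_out)/L = (90.949 − 30.4448) / 343000 m = 1.764e-04 mm/s.
R = 1.764e-04 × 3600 = 0.635 mm/hr.

R ≈ 0.635 mm/hr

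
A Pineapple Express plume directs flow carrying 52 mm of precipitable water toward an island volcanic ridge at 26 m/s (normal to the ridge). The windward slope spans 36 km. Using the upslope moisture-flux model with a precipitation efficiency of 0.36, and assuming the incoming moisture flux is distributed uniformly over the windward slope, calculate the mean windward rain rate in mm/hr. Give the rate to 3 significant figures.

R ≈ 48.7 mm/hr

Incoming column moisture flux per unit ridge length: F = V × PW = 26 × 52 = 1352 mm·m/s.
Spread over the 36 km slope with efficiency ε = 0.36: R = ε·F/W = 0.36 × 1352 / 36000 m = 1.352e-02 mm/s.
R = 1.352e-02 × 3600 = 48.7 mm/hr.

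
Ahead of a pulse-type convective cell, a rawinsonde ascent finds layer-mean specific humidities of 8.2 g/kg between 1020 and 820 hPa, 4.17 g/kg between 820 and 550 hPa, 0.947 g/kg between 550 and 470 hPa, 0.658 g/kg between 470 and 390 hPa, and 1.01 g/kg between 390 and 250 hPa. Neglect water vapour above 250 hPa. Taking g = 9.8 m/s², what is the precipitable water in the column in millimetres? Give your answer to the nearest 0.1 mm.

PW ≈ 31.0 mm

Precipitable water is the column-integrated vapour mass per unit area: PW = (1/g) Σ q̄ Δp, with q in kg/kg and Δp in Pa (1 kg/m² of water = 1 mm).
Layer 1020–820 hPa: Δp = 200 hPa = 20000 Pa, q̄ = 0.0082 kg/kg → 0.0082 × 20000 / 9.8 = 16.73 mm
Layer 820–550 hPa: Δp = 270 hPa = 27000 Pa, q̄ = 0.00417 kg/kg → 0.00417 × 27000 / 9.8 = 11.49 mm
Layer 550–470 hPa: Δp = 80 hPa = 8000 Pa, q̄ = 0.000947 kg/kg → 0.000947 × 8000 / 9.8 = 0.77 mm
Layer 470–390 hPa: Δp = 80 hPa = 8000 Pa, q̄ = 0.000658 kg/kg → 0.000658 × 8000 / 9.8 = 0.54 mm
Layer 390–250 hPa: Δp = 140 hPa = 14000 Pa, q̄ = 0.00101 kg/kg → 0.00101 × 14000 / 9.8 = 1.44 mm
PW = 16.73 + 11.49 + 0.77 + 0.54 + 1.44 = 30.97 ≈ 31.0 mm.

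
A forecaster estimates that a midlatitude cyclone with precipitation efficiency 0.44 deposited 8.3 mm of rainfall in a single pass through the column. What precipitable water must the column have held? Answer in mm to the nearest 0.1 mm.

PW = rainfall / ε = 8.3 / 0.44 = 18.9 mm.

PW ≈ 18.9 mm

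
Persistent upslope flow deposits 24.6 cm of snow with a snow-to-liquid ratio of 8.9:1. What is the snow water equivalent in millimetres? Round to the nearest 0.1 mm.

SWE = snow depth / ratio = 24.6 cm / 8.9 = 2.764 cm = 27.6 mm.

SWE ≈ 27.6 mm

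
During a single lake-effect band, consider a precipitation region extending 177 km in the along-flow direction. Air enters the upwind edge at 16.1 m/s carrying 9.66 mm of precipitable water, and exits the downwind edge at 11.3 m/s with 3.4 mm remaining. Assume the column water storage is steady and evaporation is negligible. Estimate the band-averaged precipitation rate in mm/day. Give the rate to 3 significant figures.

Column moisture flux per unit crosswind length is F = V × PW.
Inflow: F_in = 16.1 × 9.66 = 155.526 mm·m/s
Outflow: F_out = 11.3 × 3.4 = 38.42 mm·m/s
Steady-state rate R = (F_in − F_out)/L = (155.526 − 38.42) / 177000 m = 6.616e-04 mm/s.
R = 6.616e-04 × 3600 × 24 = 57.2 mm/day.

R ≈ 57.2 mm/day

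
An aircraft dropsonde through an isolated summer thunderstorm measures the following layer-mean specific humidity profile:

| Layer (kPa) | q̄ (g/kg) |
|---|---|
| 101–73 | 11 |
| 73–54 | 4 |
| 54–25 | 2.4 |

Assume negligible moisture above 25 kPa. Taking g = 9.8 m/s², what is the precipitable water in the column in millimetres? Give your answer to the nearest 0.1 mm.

PW ≈ 46.3 mm

Precipitable water is the column-integrated vapour mass per unit area: PW = (1/g) Σ q̄ Δp, with q in kg/kg and Δp in Pa (1 kg/m² of water = 1 mm).
Layer 101–73 kPa: Δp = 280 hPa = 28000 Pa, q̄ = 0.011 kg/kg → 0.011 × 28000 / 9.8 = 31.43 mm
Layer 73–54 kPa: Δp = 190 hPa = 19000 Pa, q̄ = 0.004 kg/kg → 0.004 × 19000 / 9.8 = 7.76 mm
Layer 54–25 kPa: Δp = 290 hPa = 29000 Pa, q̄ = 0.0024 kg/kg → 0.0024 × 29000 / 9.8 = 7.10 mm
PW = 31.43 + 7.76 + 7.10 = 46.29 ≈ 46.3 mm.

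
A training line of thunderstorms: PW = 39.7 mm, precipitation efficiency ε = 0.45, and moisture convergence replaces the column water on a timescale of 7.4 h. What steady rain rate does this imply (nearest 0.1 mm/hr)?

Each overturning extracts ε × PW = 0.45 × 39.7 = 17.865 mm.
Rate = ε·PW / τ = 17.865 / 7.4 h = 2.4 mm/hr.

R ≈ 2.4 mm/hr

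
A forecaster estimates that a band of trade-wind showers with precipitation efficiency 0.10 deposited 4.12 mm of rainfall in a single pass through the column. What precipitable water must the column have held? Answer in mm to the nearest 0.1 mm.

PW ≈ 41.2 mm

PW = rainfall / ε = 4.12 / 0.10 = 41.2 mm.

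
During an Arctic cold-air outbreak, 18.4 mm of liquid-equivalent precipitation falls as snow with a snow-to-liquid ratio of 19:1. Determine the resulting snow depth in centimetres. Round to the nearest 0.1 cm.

snow depth ≈ 35.0 cm

Snow depth = liquid × ratio = 18.4 mm × 19 = 349.6 mm = 35.0 cm.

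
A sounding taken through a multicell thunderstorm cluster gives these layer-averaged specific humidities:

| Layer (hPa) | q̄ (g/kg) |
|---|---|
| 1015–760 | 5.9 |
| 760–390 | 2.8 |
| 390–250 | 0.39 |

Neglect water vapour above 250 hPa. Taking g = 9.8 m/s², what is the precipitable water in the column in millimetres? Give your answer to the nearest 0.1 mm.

Precipitable water is the column-integrated vapour mass per unit area: PW = (1/g) Σ q̄ Δp, with q in kg/kg and Δp in Pa (1 kg/m² of water = 1 mm).
Layer 1015–760 hPa: Δp = 255 hPa = 25500 Pa, q̄ = 0.0059 kg/kg → 0.0059 × 25500 / 9.8 = 15.35 mm
Layer 760–390 hPa: Δp = 370 hPa = 37000 Pa, q̄ = 0.0028 kg/kg → 0.0028 × 37000 / 9.8 = 10.57 mm
Layer 390–250 hPa: Δp = 140 hPa = 14000 Pa, q̄ = 0.00039 kg/kg → 0.00039 × 14000 / 9.8 = 0.56 mm
PW = 15.35 + 10.57 + 0.56 = 26.48 ≈ 26.5 mm.

PW ≈ 26.5 mm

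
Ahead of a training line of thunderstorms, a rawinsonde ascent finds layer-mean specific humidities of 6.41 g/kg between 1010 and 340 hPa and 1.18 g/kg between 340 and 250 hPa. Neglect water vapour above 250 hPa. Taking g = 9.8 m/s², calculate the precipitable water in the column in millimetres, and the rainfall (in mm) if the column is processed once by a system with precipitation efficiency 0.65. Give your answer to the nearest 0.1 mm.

PW ≈ 44.9 mm; rainfall ≈ 29.2 mm

Precipitable water is the column-integrated vapour mass per unit area: PW = (1/g) Σ q̄ Δp, with q in kg/kg and Δp in Pa (1 kg/m² of water = 1 mm).
Layer 1010–340 hPa: Δp = 670 hPa = 67000 Pa, q̄ = 0.00641 kg/kg → 0.00641 × 67000 / 9.8 = 43.82 mm
Layer 340–250 hPa: Δp = 90 hPa = 9000 Pa, q̄ = 0.00118 kg/kg → 0.00118 × 9000 / 9.8 = 1.08 mm
PW = 43.82 + 1.08 = 44.90 ≈ 44.9 mm.
Rainfall = ε × PW = 0.65 × 44.9 = 29.2 mm.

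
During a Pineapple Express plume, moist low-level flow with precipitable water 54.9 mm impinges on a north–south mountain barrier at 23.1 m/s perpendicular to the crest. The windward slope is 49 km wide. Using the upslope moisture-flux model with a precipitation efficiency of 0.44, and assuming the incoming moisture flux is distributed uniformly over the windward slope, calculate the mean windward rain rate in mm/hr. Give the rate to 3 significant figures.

R ≈ 41.0 mm/hr

Incoming column moisture flux per unit ridge length: F = V × PW = 23.1 × 54.9 = 1268.19 mm·m/s.
Spread over the 49 km slope with efficiency ε = 0.44: R = ε·F/W = 0.44 × 1268.19 / 49000 m = 1.139e-02 mm/s.
R = 1.139e-02 × 3600 = 41.0 mm/hr.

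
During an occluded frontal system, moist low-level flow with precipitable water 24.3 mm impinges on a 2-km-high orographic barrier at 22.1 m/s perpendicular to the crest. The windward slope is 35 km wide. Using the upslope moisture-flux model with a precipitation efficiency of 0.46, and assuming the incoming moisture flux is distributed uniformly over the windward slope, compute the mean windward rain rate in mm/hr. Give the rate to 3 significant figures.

Incoming column moisture flux per unit ridge length: F = V × PW = 22.1 × 24.3 = 537.03 mm·m/s.
Spread over the 35 km slope with efficiency ε = 0.46: R = ε·F/W = 0.46 × 537.03 / 35000 m = 7.058e-03 mm/s.
R = 7.058e-03 × 3600 = 25.4 mm/hr.

R ≈ 25.4 mm/hr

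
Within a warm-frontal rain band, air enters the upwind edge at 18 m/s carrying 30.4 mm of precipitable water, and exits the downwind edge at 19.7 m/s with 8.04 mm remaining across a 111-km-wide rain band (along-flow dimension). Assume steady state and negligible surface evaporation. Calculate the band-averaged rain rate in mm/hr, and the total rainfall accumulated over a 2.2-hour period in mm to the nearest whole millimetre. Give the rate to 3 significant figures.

R ≈ 12.6 mm/hr; total ≈ 28 mm

Column moisture flux per unit crosswind length is F = V × PW.
Inflow: F_in = 18 × 30.4 = 547.2 mm·m/s
Outflow: F_out = 19.7 × 8.04 = 158.388 mm·m/s
Steady-state rate R = (F_in − F_out)/L = (547.2 − 158.388) / 111000 m = 3.503e-03 mm/s.
R = 3.503e-03 × 3600 = 12.6 mm/hr.
Over 2.2 h: total = 12.6 × 2.2 = 27.72 ≈ 28 mm.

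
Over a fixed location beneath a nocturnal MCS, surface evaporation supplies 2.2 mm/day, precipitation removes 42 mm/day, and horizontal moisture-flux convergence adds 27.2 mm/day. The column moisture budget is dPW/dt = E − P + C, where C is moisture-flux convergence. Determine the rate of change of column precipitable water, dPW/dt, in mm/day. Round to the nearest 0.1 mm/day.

dPW/dt = E − P + C = 2.2 − 42 + (27.2) = -12.6 mm/day.

dPW/dt ≈ -12.6 mm/day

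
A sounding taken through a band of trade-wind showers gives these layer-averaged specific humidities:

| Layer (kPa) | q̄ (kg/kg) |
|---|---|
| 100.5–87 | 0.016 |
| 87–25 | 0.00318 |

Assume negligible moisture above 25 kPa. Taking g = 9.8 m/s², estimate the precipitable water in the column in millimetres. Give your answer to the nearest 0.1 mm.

PW ≈ 42.2 mm

Precipitable water is the column-integrated vapour mass per unit area: PW = (1/g) Σ q̄ Δp, with q in kg/kg and Δp in Pa (1 kg/m² of water = 1 mm).
Layer 100.5–87 kPa: Δp = 135 hPa = 13500 Pa, q̄ = 0.016 kg/kg → 0.016 × 13500 / 9.8 = 22.04 mm
Layer 87–25 kPa: Δp = 620 hPa = 62000 Pa, q̄ = 0.00318 kg/kg → 0.00318 × 62000 / 9.8 = 20.12 mm
PW = 22.04 + 20.12 = 42.16 ≈ 42.2 mm.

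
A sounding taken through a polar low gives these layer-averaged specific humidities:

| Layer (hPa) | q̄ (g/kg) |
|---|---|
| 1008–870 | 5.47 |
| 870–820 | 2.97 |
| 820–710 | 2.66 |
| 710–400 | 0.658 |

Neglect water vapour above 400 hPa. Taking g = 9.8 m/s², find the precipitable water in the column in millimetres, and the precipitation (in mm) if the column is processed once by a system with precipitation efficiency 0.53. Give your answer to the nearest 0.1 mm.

Precipitable water is the column-integrated vapour mass per unit area: PW = (1/g) Σ q̄ Δp, with q in kg/kg and Δp in Pa (1 kg/m² of water = 1 mm).
Layer 1008–870 hPa: Δp = 138 hPa = 13800 Pa, q̄ = 0.00547 kg/kg → 0.00547 × 13800 / 9.8 = 7.70 mm
Layer 870–820 hPa: Δp = 50 hPa = 5000 Pa, q̄ = 0.00297 kg/kg → 0.00297 × 5000 / 9.8 = 1.52 mm
Layer 820–710 hPa: Δp = 110 hPa = 11000 Pa, q̄ = 0.00266 kg/kg → 0.00266 × 11000 / 9.8 = 2.99 mm
Layer 710–400 hPa: Δp = 310 hPa = 31000 Pa, q̄ = 0.000658 kg/kg → 0.000658 × 31000 / 9.8 = 2.08 mm
PW = 7.70 + 1.52 + 2.99 + 2.08 = 14.29 ≈ 14.3 mm.
Precipitation = ε × PW = 0.53 × 14.3 = 7.6 mm.

PW ≈ 14.3 mm; precipitation ≈ 7.6 mm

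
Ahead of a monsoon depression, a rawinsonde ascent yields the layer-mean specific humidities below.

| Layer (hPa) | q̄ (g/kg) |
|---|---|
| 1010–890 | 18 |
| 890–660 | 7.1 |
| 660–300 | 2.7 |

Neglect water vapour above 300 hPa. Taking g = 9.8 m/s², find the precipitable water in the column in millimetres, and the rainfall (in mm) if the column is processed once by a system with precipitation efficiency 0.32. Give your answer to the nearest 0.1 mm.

Precipitable water is the column-integrated vapour mass per unit area: PW = (1/g) Σ q̄ Δp, with q in kg/kg and Δp in Pa (1 kg/m² of water = 1 mm).
Layer 1010–890 hPa: Δp = 120 hPa = 12000 Pa, q̄ = 0.018 kg/kg → 0.018 × 12000 / 9.8 = 22.04 mm
Layer 890–660 hPa: Δp = 230 hPa = 23000 Pa, q̄ = 0.0071 kg/kg → 0.0071 × 23000 / 9.8 = 16.66 mm
Layer 660–300 hPa: Δp = 360 hPa = 36000 Pa, q̄ = 0.0027 kg/kg → 0.0027 × 36000 / 9.8 = 9.92 mm
PW = 22.04 + 16.66 + 9.92 = 48.62 ≈ 48.6 mm.
Rainfall = ε × PW = 0.32 × 48.6 = 15.6 mm.

PW ≈ 48.6 mm; rainfall ≈ 15.6 mm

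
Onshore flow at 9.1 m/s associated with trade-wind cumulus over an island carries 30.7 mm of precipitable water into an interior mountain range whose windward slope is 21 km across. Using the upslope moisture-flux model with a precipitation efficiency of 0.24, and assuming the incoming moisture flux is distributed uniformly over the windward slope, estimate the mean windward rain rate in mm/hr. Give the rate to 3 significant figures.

Incoming column moisture flux per unit ridge length: F = V × PW = 9.1 × 30.7 = 279.37 mm·m/s.
Spread over the 21 km slope with efficiency ε = 0.24: R = ε·F/W = 0.24 × 279.37 / 21000 m = 3.193e-03 mm/s.
R = 3.193e-03 × 3600 = 11.5 mm/hr.

R ≈ 11.5 mm/hr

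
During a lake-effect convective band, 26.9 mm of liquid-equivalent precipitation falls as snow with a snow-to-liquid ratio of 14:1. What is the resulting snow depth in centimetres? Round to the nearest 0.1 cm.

snow depth ≈ 37.7 cm

Snow depth = liquid × ratio = 26.9 mm × 14 = 376.6 mm = 37.7 cm.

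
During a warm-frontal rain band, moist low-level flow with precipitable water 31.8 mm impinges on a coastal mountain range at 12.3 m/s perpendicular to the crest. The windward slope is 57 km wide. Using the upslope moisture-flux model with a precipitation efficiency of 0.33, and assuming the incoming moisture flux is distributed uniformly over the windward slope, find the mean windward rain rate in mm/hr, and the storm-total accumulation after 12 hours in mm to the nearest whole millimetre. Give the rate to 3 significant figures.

R ≈ 8.15 mm/hr; total ≈ 98 mm

Incoming column moisture flux per unit ridge length: F = V × PW = 12.3 × 31.8 = 391.14 mm·m/s.
Spread over the 57 km slope with efficiency ε = 0.33: R = ε·F/W = 0.33 × 391.14 / 57000 m = 2.264e-03 mm/s.
R = 2.264e-03 × 3600 = 8.15 mm/hr.
Over 12 h: total = 8.15 × 12 = 97.8 ≈ 98 mm.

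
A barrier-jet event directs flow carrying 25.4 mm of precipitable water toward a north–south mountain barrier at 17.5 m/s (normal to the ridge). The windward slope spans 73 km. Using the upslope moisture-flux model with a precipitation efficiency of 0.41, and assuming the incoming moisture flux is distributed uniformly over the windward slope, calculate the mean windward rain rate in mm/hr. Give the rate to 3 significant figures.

R ≈ 8.99 mm/hr

Incoming column moisture flux per unit ridge length: F = V × PW = 17.5 × 25.4 = 444.5 mm·m/s.
Spread over the 73 km slope with efficiency ε = 0.41: R = ε·F/W = 0.41 × 444.5 / 73000 m = 2.497e-03 mm/s.
R = 2.497e-03 × 3600 = 8.99 mm/hr.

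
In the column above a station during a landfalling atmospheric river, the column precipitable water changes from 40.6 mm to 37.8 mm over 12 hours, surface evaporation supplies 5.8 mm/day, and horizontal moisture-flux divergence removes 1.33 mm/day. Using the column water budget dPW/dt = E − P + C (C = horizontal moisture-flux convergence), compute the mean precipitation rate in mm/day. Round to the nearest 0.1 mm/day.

P ≈ 10.1 mm/day

dPW/dt = (37.8 − 40.6) mm / (12/24 day) = -5.600 mm/day.
P = E + C − dPW/dt = 5.8 + (-1.33) − (-5.600) = 10.1 mm/day.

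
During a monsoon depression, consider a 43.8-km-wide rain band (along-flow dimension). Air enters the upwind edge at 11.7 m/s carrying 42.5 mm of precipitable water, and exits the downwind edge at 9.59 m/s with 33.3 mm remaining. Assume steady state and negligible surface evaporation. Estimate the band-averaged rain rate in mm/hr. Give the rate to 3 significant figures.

R ≈ 14.6 mm/hr

Column moisture flux per unit crosswind length is F = V × PW.
Inflow: F_in = 11.7 × 42.5 = 497.25 mm·m/s
Outflow: F_out = 9.59 × 33.3 = 319.347 mm·m/s
Steady-state rate R = (F_in − F_out)/L = (497.25 − 319.347) / 43800 m = 4.062e-03 mm/s.
R = 4.062e-03 × 3600 = 14.6 mm/hr.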